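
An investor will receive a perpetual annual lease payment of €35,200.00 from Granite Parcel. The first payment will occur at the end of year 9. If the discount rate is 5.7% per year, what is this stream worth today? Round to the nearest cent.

€396340.00

Value at end of year 8: C / r = €35,200.00 / 0.057 = €617,543.8596
Discount to today: PV = €617,543.8596 / (1 + 0.057)^8 = €617,543.8596 / 1.558116 = €396,340.00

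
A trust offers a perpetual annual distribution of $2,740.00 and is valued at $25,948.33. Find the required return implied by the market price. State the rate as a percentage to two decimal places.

P = C/r ⇒ r = C/P = $2,740.00/$25,948.33 = 0.105594

10.56%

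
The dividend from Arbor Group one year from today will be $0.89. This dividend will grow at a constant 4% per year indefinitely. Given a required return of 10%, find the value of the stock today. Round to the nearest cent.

$14.83

Growing perpetuity: P = D₁ / (r − g) = $0.8900 / (0.1 − 0.04) = $14.83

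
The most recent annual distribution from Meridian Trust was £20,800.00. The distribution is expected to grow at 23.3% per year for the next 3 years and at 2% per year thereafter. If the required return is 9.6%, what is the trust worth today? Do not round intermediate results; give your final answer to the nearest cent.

£476813.49

D_1 = 25646.40000
D_2 = 31622.01120
D_3 = 38989.93981
Terminal value at year 3: TV = D_3×(1+g_2)/(r−g_2) = 39769.73861/0.076 = 523286.03429
P_0 = D_1/(1+r)^1 + D_2/(1+r)^2 + D_3/(1+r)^3 + TV/(1+r)^3
    = 23400.00000 + 26325.00000 + 29615.62500 + 397472.86184 = 476813.48684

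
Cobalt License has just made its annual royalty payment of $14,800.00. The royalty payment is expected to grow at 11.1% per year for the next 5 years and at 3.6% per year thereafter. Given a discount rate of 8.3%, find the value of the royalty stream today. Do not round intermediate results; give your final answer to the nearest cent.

D_1 = 16442.80000
D_2 = 18267.95080
D_3 = 20295.69334
D_4 = 22548.51530
D_5 = 25051.40050
Terminal value at year 5: TV = D_5×(1+g_2)/(r−g_2) = 25953.25092/0.047 = 552196.82799
P_0 = D_1/(1+r)^1 + D_2/(1+r)^2 + D_3/(1+r)^3 + D_4/(1+r)^4 + D_5/(1+r)^5 + TV/(1+r)^5
    = 15182.64081 + 15575.17446 + 15977.85672 + 16390.94997 + 16814.72337 + 370639.43439 = 450580.77973

$450580.78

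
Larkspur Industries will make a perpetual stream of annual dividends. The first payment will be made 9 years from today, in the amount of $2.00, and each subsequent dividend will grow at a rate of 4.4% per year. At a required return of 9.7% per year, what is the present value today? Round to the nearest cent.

Value at end of year 8: C₁ / (r − g) = $2.00 / (0.097 − 0.044) = $37.7358
Discount to today: PV = $37.7358 / (1 + 0.097)^8 = $37.7358 / 2.097264 = $17.99

$17.99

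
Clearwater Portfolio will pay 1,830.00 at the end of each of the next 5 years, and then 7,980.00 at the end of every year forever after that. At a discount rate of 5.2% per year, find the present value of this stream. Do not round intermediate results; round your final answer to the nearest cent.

PV of 5-year annuity: 1,830.00 × [1 − (1+0.052)^−5] / 0.052 = 7879.33019
Perpetuity value at year 5: 7,980.00 / 0.052 = 153461.53846
PV of perpetuity: 153461.53846 / (1+0.052)^5 = 119102.49207
Total PV = 7879.33019 + 119102.49207 = 126981.82225

126981.82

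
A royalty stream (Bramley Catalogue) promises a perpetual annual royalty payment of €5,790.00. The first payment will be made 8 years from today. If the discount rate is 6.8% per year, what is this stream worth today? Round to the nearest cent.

Value at end of year 7: C / r = €5,790.00 / 0.068 = €85,147.0588
Discount to today: PV = €85,147.0588 / (1 + 0.068)^7 = €85,147.0588 / 1.584889 = €53,724.31

€53724.31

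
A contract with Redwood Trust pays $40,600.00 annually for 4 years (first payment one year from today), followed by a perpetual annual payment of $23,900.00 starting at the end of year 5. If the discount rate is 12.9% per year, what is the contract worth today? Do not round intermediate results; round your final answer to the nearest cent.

$235048.38

PV of 4-year annuity: $40,600.00 × [1 − (1+0.129)^−4] / 0.129 = 121014.88440
Perpetuity value at year 4: $23,900.00 / 0.129 = 185271.31783
PV of perpetuity: 185271.31783 / (1+0.129)^4 = 114033.49179
Total PV = 121014.88440 + 114033.49179 = 235048.37619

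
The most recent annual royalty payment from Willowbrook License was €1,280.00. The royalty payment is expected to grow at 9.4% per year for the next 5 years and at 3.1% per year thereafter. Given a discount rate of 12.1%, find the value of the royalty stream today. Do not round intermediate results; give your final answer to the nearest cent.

D_1 = 1400.32000
D_2 = 1531.95008
D_3 = 1675.95339
D_4 = 1833.49301
D_5 = 2005.84135
Terminal value at year 5: TV = D_5×(1+g_2)/(r−g_2) = 2068.02243/0.09 = 22978.02700
P_0 = D_1/(1+r)^1 + D_2/(1+r)^2 + D_3/(1+r)^3 + D_4/(1+r)^4 + D_5/(1+r)^5 + TV/(1+r)^5
    = 1249.17038 + 1219.08332 + 1189.72092 + 1161.06573 + 1133.10072 + 12980.29828 = 18932.43936

€18932.44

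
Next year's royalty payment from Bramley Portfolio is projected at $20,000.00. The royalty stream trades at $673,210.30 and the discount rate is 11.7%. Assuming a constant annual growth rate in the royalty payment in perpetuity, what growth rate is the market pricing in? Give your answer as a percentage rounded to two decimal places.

P = D₁/(r−g) ⇒ g = r − D₁/P = 0.117 − $20,000.00/$673,210.30 = 0.087292

8.73%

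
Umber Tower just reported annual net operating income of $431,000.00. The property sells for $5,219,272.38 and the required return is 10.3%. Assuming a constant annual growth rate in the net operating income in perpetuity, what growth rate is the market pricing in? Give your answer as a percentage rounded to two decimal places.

1.89%

P = D₀(1+g)/(r−g) ⇒ P(r−g) = D₀(1+g) ⇒ g(P+D₀) = P·r − D₀
g = (P·r − D₀)/(P + D₀) = ($5,219,272.38×0.103 − $431,000.00) / ($5,219,272.38 + $431,000.00) = 0.018864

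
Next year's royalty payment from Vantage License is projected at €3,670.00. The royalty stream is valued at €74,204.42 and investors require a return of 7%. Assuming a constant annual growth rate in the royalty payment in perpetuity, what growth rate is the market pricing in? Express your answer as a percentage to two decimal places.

P = D₁/(r−g) ⇒ g = r − D₁/P = 0.07 − €3,670.00/€74,204.42 = 0.020542

2.05%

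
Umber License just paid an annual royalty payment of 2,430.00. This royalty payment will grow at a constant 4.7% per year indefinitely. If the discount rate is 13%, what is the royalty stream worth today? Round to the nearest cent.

D₁ = D₀ × (1 + g) = 2,430.00 × 1.047 = 2,544.2100
Growing perpetuity: P = D₁ / (r − g) = 2,544.2100 / (0.13 − 0.047) = 30,653.13

30653.13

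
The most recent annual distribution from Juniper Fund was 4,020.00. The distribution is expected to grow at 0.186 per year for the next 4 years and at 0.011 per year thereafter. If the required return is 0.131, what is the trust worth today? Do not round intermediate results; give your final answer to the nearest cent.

D_1 = 4767.72000
D_2 = 5654.51592
D_3 = 6706.25588
D_4 = 7953.61948
Terminal value at year 4: TV = D_4×(1+g_2)/(r−g_2) = 8041.10929/0.12 = 67009.24408
P_0 = D_1/(1+r)^1 + D_2/(1+r)^2 + D_3/(1+r)^3 + D_4/(1+r)^4 + TV/(1+r)^4
    = 4215.49072 + 4420.48805 + 4635.45432 + 4860.87429 + 40952.86588 = 59085.17325

59085.17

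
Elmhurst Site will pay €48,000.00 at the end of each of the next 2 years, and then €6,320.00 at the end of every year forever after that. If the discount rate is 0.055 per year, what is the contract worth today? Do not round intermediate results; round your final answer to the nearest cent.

€191863.70

PV of 2-year annuity: €48,000.00 × [1 − (1+0.055)^−2] / 0.055 = 88623.34629
Perpetuity value at year 2: €6,320.00 / 0.055 = 114909.09091
PV of perpetuity: 114909.09091 / (1+0.055)^2 = 103240.35031
Total PV = 88623.34629 + 103240.35031 = 191863.69660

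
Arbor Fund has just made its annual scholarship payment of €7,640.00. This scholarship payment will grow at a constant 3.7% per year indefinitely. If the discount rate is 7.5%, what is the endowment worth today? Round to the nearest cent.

€208491.58

D₁ = D₀ × (1 + g) = €7,640.00 × 1.037 = €7,922.6800
Growing perpetuity: P = D₁ / (r − g) = €7,922.6800 / (0.075 − 0.037) = €208,491.58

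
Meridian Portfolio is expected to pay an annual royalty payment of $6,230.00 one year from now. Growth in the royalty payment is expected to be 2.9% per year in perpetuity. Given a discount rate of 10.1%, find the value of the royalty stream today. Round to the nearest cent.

Growing perpetuity: P = D₁ / (r − g) = $6,230.0000 / (0.101 − 0.029) = $86,527.78

$86527.78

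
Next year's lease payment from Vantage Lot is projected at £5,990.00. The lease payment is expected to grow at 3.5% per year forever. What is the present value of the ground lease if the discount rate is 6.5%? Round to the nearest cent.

£199666.67

Growing perpetuity: P = D₁ / (r − g) = £5,990.0000 / (0.065 − 0.035) = £199,666.67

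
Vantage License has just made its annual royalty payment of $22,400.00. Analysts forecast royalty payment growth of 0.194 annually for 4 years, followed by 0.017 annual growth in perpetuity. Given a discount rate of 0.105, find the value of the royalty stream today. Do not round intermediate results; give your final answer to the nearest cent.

D_1 = 26745.60000
D_2 = 31934.24640
D_3 = 38129.49020
D_4 = 45526.61130
Terminal value at year 4: TV = D_4×(1+g_2)/(r−g_2) = 46300.56369/0.088 = 526142.76924
P_0 = D_1/(1+r)^1 + D_2/(1+r)^2 + D_3/(1+r)^3 + D_4/(1+r)^4 + TV/(1+r)^4
    = 24204.16290 + 26153.63846 + 28260.13061 + 30536.28592 + 352902.30436 = 462056.52224

$462056.52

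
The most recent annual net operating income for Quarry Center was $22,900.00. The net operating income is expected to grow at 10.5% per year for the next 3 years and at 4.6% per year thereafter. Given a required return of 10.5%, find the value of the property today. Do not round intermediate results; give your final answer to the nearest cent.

$474689.83

D_1 = 25304.50000
D_2 = 27961.47250
D_3 = 30897.42711
Terminal value at year 3: TV = D_3×(1+g_2)/(r−g_2) = 32318.70876/0.059 = 547774.72474
P_0 = D_1/(1+r)^1 + D_2/(1+r)^2 + D_3/(1+r)^3 + TV/(1+r)^3
    = 22900.00000 + 22900.00000 + 22900.00000 + 405989.83051 = 474689.83051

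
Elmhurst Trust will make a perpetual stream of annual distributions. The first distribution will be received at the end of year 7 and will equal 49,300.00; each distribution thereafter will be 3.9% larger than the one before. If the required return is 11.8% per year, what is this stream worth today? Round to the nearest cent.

319572.21

Value at end of year 6: C₁ / (r − g) = 49,300.00 / (0.118 − 0.039) = 624,050.6329
Discount to today: PV = 624,050.6329 / (1 + 0.118)^6 = 624,050.6329 / 1.952769 = 319,572.21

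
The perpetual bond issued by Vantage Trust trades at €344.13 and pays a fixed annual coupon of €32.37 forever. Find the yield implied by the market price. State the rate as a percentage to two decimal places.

9.41%

P = C/r ⇒ r = C/P = €32.37/€344.13 = 0.094063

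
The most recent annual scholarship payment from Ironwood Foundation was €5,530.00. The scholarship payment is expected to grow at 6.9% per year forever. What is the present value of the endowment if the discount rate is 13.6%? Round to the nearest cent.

D₁ = D₀ × (1 + g) = €5,530.00 × 1.069 = €5,911.5700
Growing perpetuity: P = D₁ / (r − g) = €5,911.5700 / (0.136 − 0.069) = €88,232.39

€88232.39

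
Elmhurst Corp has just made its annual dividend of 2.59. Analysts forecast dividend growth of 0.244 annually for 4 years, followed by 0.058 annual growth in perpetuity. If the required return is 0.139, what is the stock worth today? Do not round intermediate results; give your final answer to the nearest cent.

D_1 = 3.22196
D_2 = 4.00812
D_3 = 4.98610
D_4 = 6.20271
Terminal value at year 4: TV = D_4×(1+g_2)/(r−g_2) = 6.56246/0.081 = 81.01808
P_0 = D_1/(1+r)^1 + D_2/(1+r)^2 + D_3/(1+r)^3 + D_4/(1+r)^4 + TV/(1+r)^4
    = 2.82876 + 3.08953 + 3.37435 + 3.68541 + 48.13789 = 61.11595

61.12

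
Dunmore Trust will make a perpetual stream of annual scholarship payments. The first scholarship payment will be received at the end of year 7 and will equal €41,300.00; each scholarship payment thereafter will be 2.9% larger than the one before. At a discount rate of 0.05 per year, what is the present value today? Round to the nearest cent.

€1467556.95

Value at end of year 6: C₁ / (r − g) = €41,300.00 / (0.05 − 0.029) = €1,966,666.6667
Discount to today: PV = €1,966,666.6667 / (1 + 0.05)^6 = €1,966,666.6667 / 1.340096 = €1,467,556.95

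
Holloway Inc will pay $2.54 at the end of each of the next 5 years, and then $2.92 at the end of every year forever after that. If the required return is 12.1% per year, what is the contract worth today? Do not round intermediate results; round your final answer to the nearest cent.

$22.77

PV of 5-year annuity: $2.54 × [1 − (1+0.121)^−5] / 0.121 = 9.13349
Perpetuity value at year 5: $2.92 / 0.121 = 24.13223
PV of perpetuity: 24.13223 / (1+0.121)^5 = 13.63231
Total PV = 9.13349 + 13.63231 = 22.76580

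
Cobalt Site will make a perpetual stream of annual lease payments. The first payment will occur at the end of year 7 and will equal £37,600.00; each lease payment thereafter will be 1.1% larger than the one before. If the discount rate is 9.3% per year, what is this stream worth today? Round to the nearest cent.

£268938.53

Value at end of year 6: C₁ / (r − g) = £37,600.00 / (0.093 − 0.011) = £458,536.5854
Discount to today: PV = £458,536.5854 / (1 + 0.093)^6 = £458,536.5854 / 1.704987 = £268,938.53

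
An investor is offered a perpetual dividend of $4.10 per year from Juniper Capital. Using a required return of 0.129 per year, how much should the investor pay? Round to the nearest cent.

Level perpetuity: PV = C / r = $4.10 / 0.129 = $31.78

$31.78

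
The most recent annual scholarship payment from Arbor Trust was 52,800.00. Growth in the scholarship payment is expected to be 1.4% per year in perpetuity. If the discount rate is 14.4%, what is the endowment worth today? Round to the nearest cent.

411840.00

D₁ = D₀ × (1 + g) = 52,800.00 × 1.014 = 53,539.2000
Growing perpetuity: P = D₁ / (r − g) = 53,539.2000 / (0.144 − 0.014) = 411,840.00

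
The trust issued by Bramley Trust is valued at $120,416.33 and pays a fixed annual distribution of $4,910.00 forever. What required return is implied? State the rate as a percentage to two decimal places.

P = C/r ⇒ r = C/P = $4,910.00/$120,416.33 = 0.040775

4.08%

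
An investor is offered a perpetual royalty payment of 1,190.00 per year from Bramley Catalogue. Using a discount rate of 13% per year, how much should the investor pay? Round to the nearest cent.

Level perpetuity: PV = C / r = 1,190.00 / 0.13 = 9,153.85

9153.85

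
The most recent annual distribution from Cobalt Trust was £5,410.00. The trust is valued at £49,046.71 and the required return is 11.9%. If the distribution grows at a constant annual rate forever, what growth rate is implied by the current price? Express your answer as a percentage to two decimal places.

0.78%

P = D₀(1+g)/(r−g) ⇒ P(r−g) = D₀(1+g) ⇒ g(P+D₀) = P·r − D₀
g = (P·r − D₀)/(P + D₀) = (£49,046.71×0.119 − £5,410.00) / (£49,046.71 + £5,410.00) = 0.007833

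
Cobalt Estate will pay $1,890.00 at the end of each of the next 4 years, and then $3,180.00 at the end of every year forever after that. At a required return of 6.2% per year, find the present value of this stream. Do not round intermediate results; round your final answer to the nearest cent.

$46840.73

PV of 4-year annuity: $1,890.00 × [1 − (1+0.062)^−4] / 0.062 = 6519.16815
Perpetuity value at year 4: $3,180.00 / 0.062 = 51290.32258
PV of perpetuity: 51290.32258 / (1+0.062)^4 = 40321.56347
Total PV = 6519.16815 + 40321.56347 = 46840.73162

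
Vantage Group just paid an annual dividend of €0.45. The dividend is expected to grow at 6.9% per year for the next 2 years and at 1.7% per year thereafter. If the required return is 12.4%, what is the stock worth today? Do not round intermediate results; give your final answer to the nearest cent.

D_1 = 0.48105
D_2 = 0.51424
Terminal value at year 2: TV = D_2×(1+g_2)/(r−g_2) = 0.52298/0.107 = 4.88771
P_0 = D_1/(1+r)^1 + D_2/(1+r)^2 + TV/(1+r)^2
    = 0.42798 + 0.40704 + 3.86877 = 4.70378

€4.70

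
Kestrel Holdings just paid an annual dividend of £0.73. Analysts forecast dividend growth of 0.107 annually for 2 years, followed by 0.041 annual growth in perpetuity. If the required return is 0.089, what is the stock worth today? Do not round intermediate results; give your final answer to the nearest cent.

D_1 = 0.80811
D_2 = 0.89458
Terminal value at year 2: TV = D_2×(1+g_2)/(r−g_2) = 0.93126/0.048 = 19.40116
P_0 = D_1/(1+r)^1 + D_2/(1+r)^2 + TV/(1+r)^2
    = 0.74207 + 0.75433 + 16.35957 = 17.85597

£17.86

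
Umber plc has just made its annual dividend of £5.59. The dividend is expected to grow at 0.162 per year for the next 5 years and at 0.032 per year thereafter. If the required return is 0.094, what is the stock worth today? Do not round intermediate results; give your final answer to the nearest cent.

£159.40

D_1 = 6.49558
D_2 = 7.54786
D_3 = 8.77062
D_4 = 10.19146
D_5 = 11.84247
Terminal value at year 5: TV = D_5×(1+g_2)/(r−g_2) = 12.22143/0.062 = 197.11989
P_0 = D_1/(1+r)^1 + D_2/(1+r)^2 + D_3/(1+r)^3 + D_4/(1+r)^4 + D_5/(1+r)^5 + TV/(1+r)^5
    = 5.93746 + 6.30651 + 6.69851 + 7.11487 + 7.55711 + 125.78934 = 159.40381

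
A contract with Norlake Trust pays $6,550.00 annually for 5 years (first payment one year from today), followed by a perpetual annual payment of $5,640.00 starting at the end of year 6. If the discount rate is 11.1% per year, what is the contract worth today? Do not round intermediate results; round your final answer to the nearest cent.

$54165.63

PV of 5-year annuity: $6,550.00 × [1 − (1+0.111)^−5] / 0.111 = 24147.35194
Perpetuity value at year 5: $5,640.00 / 0.111 = 50810.81081
PV of perpetuity: 50810.81081 / (1+0.111)^5 = 30018.28182
Total PV = 24147.35194 + 30018.28182 = 54165.63375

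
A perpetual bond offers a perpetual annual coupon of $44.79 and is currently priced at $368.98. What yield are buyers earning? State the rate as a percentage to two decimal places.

P = C/r ⇒ r = C/P = $44.79/$368.98 = 0.121389

12.14%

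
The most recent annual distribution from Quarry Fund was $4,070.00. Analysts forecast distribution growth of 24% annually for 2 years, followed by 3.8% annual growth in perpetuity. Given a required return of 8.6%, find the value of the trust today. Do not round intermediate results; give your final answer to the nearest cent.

$124698.40

D_1 = 5046.80000
D_2 = 6258.03200
Terminal value at year 2: TV = D_2×(1+g_2)/(r−g_2) = 6495.83722/0.048 = 135329.94200
P_0 = D_1/(1+r)^1 + D_2/(1+r)^2 + TV/(1+r)^2
    = 4647.14549 + 5306.13297 + 114745.12547 = 124698.40393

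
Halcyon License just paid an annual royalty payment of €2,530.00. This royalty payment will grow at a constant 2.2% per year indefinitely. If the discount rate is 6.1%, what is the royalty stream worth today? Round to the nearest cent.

€66298.97

D₁ = D₀ × (1 + g) = €2,530.00 × 1.022 = €2,585.6600
Growing perpetuity: P = D₁ / (r − g) = €2,585.6600 / (0.061 − 0.022) = €66,298.97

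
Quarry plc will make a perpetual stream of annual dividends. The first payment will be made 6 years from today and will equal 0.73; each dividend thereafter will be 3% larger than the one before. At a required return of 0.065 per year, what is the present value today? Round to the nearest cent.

Value at end of year 5: C₁ / (r − g) = 0.73 / (0.065 − 0.03) = 20.8571
Discount to today: PV = 20.8571 / (1 + 0.065)^5 = 20.8571 / 1.370087 = 15.22

15.22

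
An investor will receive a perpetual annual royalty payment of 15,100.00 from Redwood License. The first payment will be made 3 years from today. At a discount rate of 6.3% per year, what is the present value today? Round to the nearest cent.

Value at end of year 2: C / r = 15,100.00 / 0.063 = 239,682.5397
Discount to today: PV = 239,682.5397 / (1 + 0.063)^2 = 239,682.5397 / 1.129969 = 212,114.26

212114.26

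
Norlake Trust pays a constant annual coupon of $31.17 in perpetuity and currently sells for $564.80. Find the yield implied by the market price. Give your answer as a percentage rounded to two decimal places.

P = C/r ⇒ r = C/P = $31.17/$564.80 = 0.055188

5.52%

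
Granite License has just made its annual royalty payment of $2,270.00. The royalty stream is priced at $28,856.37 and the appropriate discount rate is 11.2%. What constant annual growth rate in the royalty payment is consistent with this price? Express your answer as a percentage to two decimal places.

P = D₀(1+g)/(r−g) ⇒ P(r−g) = D₀(1+g) ⇒ g(P+D₀) = P·r − D₀
g = (P·r − D₀)/(P + D₀) = ($28,856.37×0.112 − $2,270.00) / ($28,856.37 + $2,270.00) = 0.030903

3.09%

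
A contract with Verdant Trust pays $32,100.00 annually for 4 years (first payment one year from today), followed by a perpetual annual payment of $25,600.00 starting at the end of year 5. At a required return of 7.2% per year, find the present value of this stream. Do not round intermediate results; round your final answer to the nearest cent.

PV of 4-year annuity: $32,100.00 × [1 − (1+0.072)^−4] / 0.072 = 108240.36318
Perpetuity value at year 4: $25,600.00 / 0.072 = 355555.55556
PV of perpetuity: 355555.55556 / (1+0.072)^4 = 269233.02293
Total PV = 108240.36318 + 269233.02293 = 377473.38611

$377473.39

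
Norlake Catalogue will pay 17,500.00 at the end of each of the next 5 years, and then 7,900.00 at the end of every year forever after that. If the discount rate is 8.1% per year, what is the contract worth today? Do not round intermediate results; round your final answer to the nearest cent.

135760.07

PV of 5-year annuity: 17,500.00 × [1 − (1+0.081)^−5] / 0.081 = 69688.65504
Perpetuity value at year 5: 7,900.00 / 0.081 = 97530.86420
PV of perpetuity: 97530.86420 / (1+0.081)^5 = 66071.41421
Total PV = 69688.65504 + 66071.41421 = 135760.06925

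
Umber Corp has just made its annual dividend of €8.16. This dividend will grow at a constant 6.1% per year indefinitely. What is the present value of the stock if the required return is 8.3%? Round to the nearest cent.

€393.53

D₁ = D₀ × (1 + g) = €8.16 × 1.061 = €8.6578
Growing perpetuity: P = D₁ / (r − g) = €8.6578 / (0.083 − 0.061) = €393.53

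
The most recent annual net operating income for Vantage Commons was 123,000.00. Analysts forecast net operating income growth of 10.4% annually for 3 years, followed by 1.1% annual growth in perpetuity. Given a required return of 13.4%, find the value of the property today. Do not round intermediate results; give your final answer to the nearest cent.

D_1 = 135792.00000
D_2 = 149914.36800
D_3 = 165505.46227
Terminal value at year 3: TV = D_3×(1+g_2)/(r−g_2) = 167326.02236/0.123 = 1360374.16550
P_0 = D_1/(1+r)^1 + D_2/(1+r)^2 + D_3/(1+r)^3 + TV/(1+r)^3
    = 119746.03175 + 116578.14731 + 113494.06934 + 932865.88699 = 1282684.13538

1282684.14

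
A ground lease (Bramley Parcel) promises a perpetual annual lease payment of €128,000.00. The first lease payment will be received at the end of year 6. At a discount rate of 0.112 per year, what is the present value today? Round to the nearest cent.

€672152.80

Value at end of year 5: C / r = €128,000.00 / 0.112 = €1,142,857.1429
Discount to today: PV = €1,142,857.1429 / (1 + 0.112)^5 = €1,142,857.1429 / 1.700294 = €672,152.80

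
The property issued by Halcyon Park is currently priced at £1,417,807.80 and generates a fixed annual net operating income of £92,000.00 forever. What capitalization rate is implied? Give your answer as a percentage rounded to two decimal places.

P = C/r ⇒ r = C/P = £92,000.00/£1,417,807.80 = 0.064889

6.49%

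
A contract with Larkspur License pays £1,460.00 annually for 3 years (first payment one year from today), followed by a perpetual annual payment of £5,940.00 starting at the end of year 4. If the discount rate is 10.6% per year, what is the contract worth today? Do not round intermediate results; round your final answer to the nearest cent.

PV of 3-year annuity: £1,460.00 × [1 − (1+0.106)^−3] / 0.106 = 3592.79185
Perpetuity value at year 3: £5,940.00 / 0.106 = 56037.73585
PV of perpetuity: 56037.73585 / (1+0.106)^3 = 41420.48681
Total PV = 3592.79185 + 41420.48681 = 45013.27866

£45013.28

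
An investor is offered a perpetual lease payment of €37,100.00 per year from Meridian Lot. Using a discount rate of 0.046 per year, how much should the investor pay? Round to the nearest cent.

Level perpetuity: PV = C / r = €37,100.00 / 0.046 = €806,521.74

€806521.74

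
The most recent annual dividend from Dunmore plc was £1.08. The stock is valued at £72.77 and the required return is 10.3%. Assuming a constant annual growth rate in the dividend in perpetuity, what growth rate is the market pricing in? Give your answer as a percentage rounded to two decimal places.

8.69%

P = D₀(1+g)/(r−g) ⇒ P(r−g) = D₀(1+g) ⇒ g(P+D₀) = P·r − D₀
g = (P·r − D₀)/(P + D₀) = (£72.77×0.103 − £1.08) / (£72.77 + £1.08) = 0.086869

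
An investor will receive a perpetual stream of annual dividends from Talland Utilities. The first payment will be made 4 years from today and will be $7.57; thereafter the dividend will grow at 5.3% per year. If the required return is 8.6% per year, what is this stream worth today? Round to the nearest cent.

Value at end of year 3: C₁ / (r − g) = $7.57 / (0.086 − 0.053) = $229.3939
Discount to today: PV = $229.3939 / (1 + 0.086)^3 = $229.3939 / 1.280824 = $179.10

$179.10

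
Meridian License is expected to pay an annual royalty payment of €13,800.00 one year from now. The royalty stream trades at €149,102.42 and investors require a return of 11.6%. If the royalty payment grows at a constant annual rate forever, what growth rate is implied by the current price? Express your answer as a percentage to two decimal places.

P = D₁/(r−g) ⇒ g = r − D₁/P = 0.116 − €13,800.00/€149,102.42 = 0.023446

2.34%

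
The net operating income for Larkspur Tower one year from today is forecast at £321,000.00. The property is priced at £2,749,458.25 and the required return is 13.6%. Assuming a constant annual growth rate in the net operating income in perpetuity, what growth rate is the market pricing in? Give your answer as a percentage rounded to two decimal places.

1.92%

P = D₁/(r−g) ⇒ g = r − D₁/P = 0.136 − £321,000.00/£2,749,458.25 = 0.019250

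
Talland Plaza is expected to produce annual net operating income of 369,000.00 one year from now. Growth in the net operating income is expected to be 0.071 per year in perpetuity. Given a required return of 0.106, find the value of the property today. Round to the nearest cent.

Growing perpetuity: P = D₁ / (r − g) = 369,000.0000 / (0.106 − 0.071) = 10,542,857.14

10542857.14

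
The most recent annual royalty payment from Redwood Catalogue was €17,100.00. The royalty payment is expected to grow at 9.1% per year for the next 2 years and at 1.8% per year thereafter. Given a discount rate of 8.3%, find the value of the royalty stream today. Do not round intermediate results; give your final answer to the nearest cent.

D_1 = 18656.10000
D_2 = 20353.80510
Terminal value at year 2: TV = D_2×(1+g_2)/(r−g_2) = 20720.17359/0.065 = 318771.90141
P_0 = D_1/(1+r)^1 + D_2/(1+r)^2 + TV/(1+r)^2
    = 17226.31579 + 17353.56466 + 271783.52036 = 306363.40081

€306363.40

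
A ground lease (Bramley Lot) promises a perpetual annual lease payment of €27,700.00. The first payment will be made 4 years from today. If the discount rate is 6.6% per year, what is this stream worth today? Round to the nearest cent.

€346468.87

Value at end of year 3: C / r = €27,700.00 / 0.066 = €419,696.9697
Discount to today: PV = €419,696.9697 / (1 + 0.066)^3 = €419,696.9697 / 1.211355 = €346,468.87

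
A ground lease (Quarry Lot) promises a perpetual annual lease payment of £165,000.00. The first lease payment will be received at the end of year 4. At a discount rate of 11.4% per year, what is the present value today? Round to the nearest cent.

Value at end of year 3: C / r = £165,000.00 / 0.114 = £1,447,368.4211
Discount to today: PV = £1,447,368.4211 / (1 + 0.114)^3 = £1,447,368.4211 / 1.382470 = £1,046,944.16

£1046944.16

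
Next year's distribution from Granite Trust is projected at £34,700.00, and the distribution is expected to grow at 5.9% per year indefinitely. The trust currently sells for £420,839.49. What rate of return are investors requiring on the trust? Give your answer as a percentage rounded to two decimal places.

14.15%

P = D₁/(r − g) ⇒ r = D₁/P + g = £34,700.0000/£420,839.49 + 0.059 = 0.082454 + 0.059 = 0.141454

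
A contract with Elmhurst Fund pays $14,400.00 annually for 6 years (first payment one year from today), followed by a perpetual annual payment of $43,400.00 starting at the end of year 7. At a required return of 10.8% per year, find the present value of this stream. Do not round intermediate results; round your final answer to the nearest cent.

$278456.14

PV of 6-year annuity: $14,400.00 × [1 − (1+0.108)^−6] / 0.108 = 61272.35164
Perpetuity value at year 6: $43,400.00 / 0.108 = 401851.85185
PV of perpetuity: 401851.85185 / (1+0.108)^6 = 217183.79204
Total PV = 61272.35164 + 217183.79204 = 278456.14369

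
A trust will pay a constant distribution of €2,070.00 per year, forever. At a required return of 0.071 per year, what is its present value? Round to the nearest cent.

Level perpetuity: PV = C / r = €2,070.00 / 0.071 = €29,154.93

€29154.93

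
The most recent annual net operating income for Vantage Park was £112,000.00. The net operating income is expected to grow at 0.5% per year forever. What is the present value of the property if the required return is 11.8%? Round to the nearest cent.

D₁ = D₀ × (1 + g) = £112,000.00 × 1.005 = £112,560.0000
Growing perpetuity: P = D₁ / (r − g) = £112,560.0000 / (0.118 − 0.005) = £996,106.19

£996106.19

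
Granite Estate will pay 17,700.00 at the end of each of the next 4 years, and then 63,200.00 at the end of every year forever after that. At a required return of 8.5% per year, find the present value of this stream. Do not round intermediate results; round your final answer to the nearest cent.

594489.76

PV of 4-year annuity: 17,700.00 × [1 − (1+0.085)^−4] / 0.085 = 57978.06081
Perpetuity value at year 4: 63,200.00 / 0.085 = 743529.41176
PV of perpetuity: 743529.41176 / (1+0.085)^4 = 536511.70313
Total PV = 57978.06081 + 536511.70313 = 594489.76393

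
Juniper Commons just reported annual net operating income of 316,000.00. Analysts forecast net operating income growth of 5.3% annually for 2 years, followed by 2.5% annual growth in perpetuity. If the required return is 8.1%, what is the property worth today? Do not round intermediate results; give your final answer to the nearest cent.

6095836.06

D_1 = 332748.00000
D_2 = 350383.64400
Terminal value at year 2: TV = D_2×(1+g_2)/(r−g_2) = 359143.23510/0.056 = 6413272.05536
P_0 = D_1/(1+r)^1 + D_2/(1+r)^2 + TV/(1+r)^2
    = 307814.98612 + 299841.98001 + 5488179.09836 = 6095836.06449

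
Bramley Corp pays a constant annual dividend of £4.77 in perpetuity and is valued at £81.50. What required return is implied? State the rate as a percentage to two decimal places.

5.85%

P = C/r ⇒ r = C/P = £4.77/£81.50 = 0.058528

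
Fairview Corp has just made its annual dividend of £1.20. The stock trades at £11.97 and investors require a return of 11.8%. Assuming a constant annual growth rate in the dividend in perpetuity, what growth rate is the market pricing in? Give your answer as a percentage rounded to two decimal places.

1.61%

P = D₀(1+g)/(r−g) ⇒ P(r−g) = D₀(1+g) ⇒ g(P+D₀) = P·r − D₀
g = (P·r − D₀)/(P + D₀) = (£11.97×0.118 − £1.20) / (£11.97 + £1.20) = 0.016132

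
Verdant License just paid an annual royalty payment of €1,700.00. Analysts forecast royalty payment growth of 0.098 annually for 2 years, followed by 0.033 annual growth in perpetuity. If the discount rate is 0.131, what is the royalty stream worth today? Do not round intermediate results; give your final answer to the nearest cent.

€20141.59

D_1 = 1866.60000
D_2 = 2049.52680
Terminal value at year 2: TV = D_2×(1+g_2)/(r−g_2) = 2117.16118/0.098 = 21603.68556
P_0 = D_1/(1+r)^1 + D_2/(1+r)^2 + TV/(1+r)^2
    = 1650.39788 + 1602.24303 + 16888.94952 = 20141.59043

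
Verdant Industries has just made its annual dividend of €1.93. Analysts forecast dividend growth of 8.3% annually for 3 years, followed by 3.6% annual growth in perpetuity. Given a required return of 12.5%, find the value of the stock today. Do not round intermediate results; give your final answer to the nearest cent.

D_1 = 2.09019
D_2 = 2.26368
D_3 = 2.45156
Terminal value at year 3: TV = D_3×(1+g_2)/(r−g_2) = 2.53982/0.089 = 28.53727
P_0 = D_1/(1+r)^1 + D_2/(1+r)^2 + D_3/(1+r)^3 + TV/(1+r)^3
    = 1.85795 + 1.78858 + 1.72181 + 20.04264 = 25.41098

€25.41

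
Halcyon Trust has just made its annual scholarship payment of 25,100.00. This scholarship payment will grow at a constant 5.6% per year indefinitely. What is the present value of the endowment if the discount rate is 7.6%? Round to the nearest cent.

D₁ = D₀ × (1 + g) = 25,100.00 × 1.056 = 26,505.6000
Growing perpetuity: P = D₁ / (r − g) = 26,505.6000 / (0.076 − 0.056) = 1,325,280.00

1325280.00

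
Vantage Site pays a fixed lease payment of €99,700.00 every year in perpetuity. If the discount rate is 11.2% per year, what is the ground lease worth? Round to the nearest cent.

Level perpetuity: PV = C / r = €99,700.00 / 0.112 = €890,178.57

€890178.57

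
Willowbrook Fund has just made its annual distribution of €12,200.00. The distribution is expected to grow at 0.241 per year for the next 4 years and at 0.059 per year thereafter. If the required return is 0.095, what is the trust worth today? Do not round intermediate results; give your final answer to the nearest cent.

€659468.84

D_1 = 15140.20000
D_2 = 18788.98820
D_3 = 23317.13436
D_4 = 28936.56374
Terminal value at year 4: TV = D_4×(1+g_2)/(r−g_2) = 30643.82100/0.036 = 851217.24990
P_0 = D_1/(1+r)^1 + D_2/(1+r)^2 + D_3/(1+r)^3 + D_4/(1+r)^4 + TV/(1+r)^4
    = 13826.66667 + 15670.22222 + 17759.58519 + 20127.52988 + 592084.83720 = 659468.84115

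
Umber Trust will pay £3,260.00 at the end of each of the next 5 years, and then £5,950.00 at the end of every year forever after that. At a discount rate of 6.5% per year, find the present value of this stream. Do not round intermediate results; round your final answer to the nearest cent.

£80359.68

PV of 5-year annuity: £3,260.00 × [1 − (1+0.065)^−5] / 0.065 = 13547.51497
Perpetuity value at year 5: £5,950.00 / 0.065 = 91538.46154
PV of perpetuity: 91538.46154 / (1+0.065)^5 = 66812.16888
Total PV = 13547.51497 + 66812.16888 = 80359.68385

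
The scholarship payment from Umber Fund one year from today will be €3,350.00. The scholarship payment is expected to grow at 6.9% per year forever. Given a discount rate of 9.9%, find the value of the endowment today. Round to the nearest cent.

Growing perpetuity: P = D₁ / (r − g) = €3,350.0000 / (0.099 − 0.069) = €111,666.67

€111666.67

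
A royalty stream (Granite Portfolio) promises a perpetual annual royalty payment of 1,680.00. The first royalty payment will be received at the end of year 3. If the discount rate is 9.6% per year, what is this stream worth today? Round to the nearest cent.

14568.57

Value at end of year 2: C / r = 1,680.00 / 0.096 = 17,500.0000
Discount to today: PV = 17,500.0000 / (1 + 0.096)^2 = 17,500.0000 / 1.201216 = 14,568.57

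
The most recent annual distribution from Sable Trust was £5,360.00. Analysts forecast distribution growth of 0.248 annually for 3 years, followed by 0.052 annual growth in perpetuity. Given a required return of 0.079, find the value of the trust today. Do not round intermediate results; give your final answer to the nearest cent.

£344807.73

D_1 = 6689.28000
D_2 = 8348.22144
D_3 = 10418.58036
Terminal value at year 3: TV = D_3×(1+g_2)/(r−g_2) = 10960.34654/0.027 = 405938.76058
P_0 = D_1/(1+r)^1 + D_2/(1+r)^2 + D_3/(1+r)^3 + TV/(1+r)^3
    = 6199.51807 + 7170.52693 + 8293.62151 + 323144.06756 = 344807.73407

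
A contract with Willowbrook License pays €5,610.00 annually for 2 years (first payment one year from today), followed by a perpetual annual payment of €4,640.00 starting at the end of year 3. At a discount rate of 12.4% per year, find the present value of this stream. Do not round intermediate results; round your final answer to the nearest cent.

€39050.13

PV of 2-year annuity: €5,610.00 × [1 − (1+0.124)^−2] / 0.124 = 9431.58648
Perpetuity value at year 2: €4,640.00 / 0.124 = 37419.35484
PV of perpetuity: 37419.35484 / (1+0.124)^2 = 29618.54178
Total PV = 9431.58648 + 29618.54178 = 39050.12826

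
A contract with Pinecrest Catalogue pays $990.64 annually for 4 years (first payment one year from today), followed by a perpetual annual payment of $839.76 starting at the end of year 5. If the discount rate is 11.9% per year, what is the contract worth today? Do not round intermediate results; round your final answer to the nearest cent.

$7516.05

PV of 4-year annuity: $990.64 × [1 − (1+0.119)^−4] / 0.119 = 3015.26790
Perpetuity value at year 4: $839.76 / 0.119 = 7056.80672
PV of perpetuity: 7056.80672 / (1+0.119)^4 = 4500.78095
Total PV = 3015.26790 + 4500.78095 = 7516.04885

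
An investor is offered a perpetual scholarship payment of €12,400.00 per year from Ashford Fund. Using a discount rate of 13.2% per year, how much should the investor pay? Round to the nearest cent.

€93939.39

Level perpetuity: PV = C / r = €12,400.00 / 0.132 = €93,939.39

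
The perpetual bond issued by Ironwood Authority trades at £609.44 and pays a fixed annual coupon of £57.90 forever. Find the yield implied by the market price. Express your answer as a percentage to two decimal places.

P = C/r ⇒ r = C/P = £57.90/£609.44 = 0.095005

9.50%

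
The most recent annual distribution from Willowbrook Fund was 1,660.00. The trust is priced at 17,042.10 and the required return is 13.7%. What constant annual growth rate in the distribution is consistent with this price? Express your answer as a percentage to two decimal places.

3.61%

P = D₀(1+g)/(r−g) ⇒ P(r−g) = D₀(1+g) ⇒ g(P+D₀) = P·r − D₀
g = (P·r − D₀)/(P + D₀) = (17,042.10×0.137 − 1,660.00) / (17,042.10 + 1,660.00) = 0.036080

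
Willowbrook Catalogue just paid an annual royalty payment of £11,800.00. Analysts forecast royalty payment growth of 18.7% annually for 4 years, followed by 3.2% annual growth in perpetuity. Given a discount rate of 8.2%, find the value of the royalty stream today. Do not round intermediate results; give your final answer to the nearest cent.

D_1 = 14006.60000
D_2 = 16625.83420
D_3 = 19734.86520
D_4 = 23425.28499
Terminal value at year 4: TV = D_4×(1+g_2)/(r−g_2) = 24174.89411/0.05 = 483497.88213
P_0 = D_1/(1+r)^1 + D_2/(1+r)^2 + D_3/(1+r)^3 + D_4/(1+r)^4 + TV/(1+r)^4
    = 12945.10166 + 14201.32687 + 15579.45933 + 17091.32923 + 352765.03529 = 412582.25238

£412582.25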